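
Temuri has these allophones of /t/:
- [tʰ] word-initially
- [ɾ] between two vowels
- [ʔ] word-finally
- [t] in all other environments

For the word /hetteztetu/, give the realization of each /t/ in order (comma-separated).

Occurrence 1 (position 3): no conditioning environment matches → elsewhere allophone [t].
Occurrence 2 (position 4): no conditioning environment matches → elsewhere allophone [t].
Occurrence 3 (position 7): no conditioning environment matches → elsewhere allophone [t].
Occurrence 4 (position 9): between two vowels → [ɾ].

[t], [t], [t], [ɾ]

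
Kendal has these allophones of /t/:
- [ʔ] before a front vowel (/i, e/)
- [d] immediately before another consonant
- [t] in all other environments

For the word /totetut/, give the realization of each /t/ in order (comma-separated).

[t], [ʔ], [t], [t]

Occurrence 1 (position 1): no conditioning environment matches → elsewhere allophone [t].
Occurrence 2 (position 3): before a front vowel (/i, e/) → [ʔ].
Occurrence 3 (position 5): no conditioning environment matches → elsewhere allophone [t].
Occurrence 4 (position 7): no conditioning environment matches → elsewhere allophone [t].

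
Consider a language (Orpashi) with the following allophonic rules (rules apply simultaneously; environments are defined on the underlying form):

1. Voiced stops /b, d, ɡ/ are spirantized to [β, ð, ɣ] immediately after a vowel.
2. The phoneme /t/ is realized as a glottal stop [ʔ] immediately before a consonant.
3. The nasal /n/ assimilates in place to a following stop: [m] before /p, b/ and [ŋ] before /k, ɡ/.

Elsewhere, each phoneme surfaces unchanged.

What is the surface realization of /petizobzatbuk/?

[petizoβzaʔbuk]

/p/ (word-initial): no rule targets it → [p].
/e/ — not in any rule's target class → [e].
/t/ — between /e/ and /i/; rule 2 does not apply here → [t].
/i/ stays [i].
/z/ — not in any rule's target class → [z].
/o/ — not in any rule's target class → [o].
/b/ (between /o/ and /z/) occurs immediately after a vowel → [β] by rule 1.
/z/ (between /b/ and /a/): no rule targets it → [z].
/a/ stays [a].
Rule 2 applies to /t/ (between /a/ and /b/: immediately before a consonant) → [ʔ].
/b/ (between /t/ and /u/) is in the target of rule 1 but the environment (immediately after a vowel) is not met → [b].
/u/ — not in any rule's target class → [u].
/k/ — not in any rule's target class → [k].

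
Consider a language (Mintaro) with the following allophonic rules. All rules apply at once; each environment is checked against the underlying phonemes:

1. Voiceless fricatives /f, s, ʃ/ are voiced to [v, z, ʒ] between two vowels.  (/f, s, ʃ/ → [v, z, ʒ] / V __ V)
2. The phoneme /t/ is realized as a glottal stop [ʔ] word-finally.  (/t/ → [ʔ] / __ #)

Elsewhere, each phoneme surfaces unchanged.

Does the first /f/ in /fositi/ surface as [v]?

No

/f/ (word-initial): rule 1 targets it, but not between two vowels → unchanged [f].
The actual realization is [f], not [v].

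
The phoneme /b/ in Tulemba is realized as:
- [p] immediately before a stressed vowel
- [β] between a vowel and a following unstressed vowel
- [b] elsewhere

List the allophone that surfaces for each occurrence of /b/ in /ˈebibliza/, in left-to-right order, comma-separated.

Occurrence 1 (position 2): between a vowel and a following unstressed vowel → [β].
Occurrence 2 (position 4): no conditioning environment matches → elsewhere allophone [b].

[β], [b]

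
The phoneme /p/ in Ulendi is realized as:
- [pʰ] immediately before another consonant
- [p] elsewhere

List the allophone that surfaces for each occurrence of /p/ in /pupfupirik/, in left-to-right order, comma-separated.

[p], [pʰ], [p]

Occurrence 1 (position 1): no conditioning environment matches → elsewhere allophone [p].
Occurrence 2 (position 3): immediately before another consonant → [pʰ].
Occurrence 3 (position 6): no conditioning environment matches → elsewhere allophone [p].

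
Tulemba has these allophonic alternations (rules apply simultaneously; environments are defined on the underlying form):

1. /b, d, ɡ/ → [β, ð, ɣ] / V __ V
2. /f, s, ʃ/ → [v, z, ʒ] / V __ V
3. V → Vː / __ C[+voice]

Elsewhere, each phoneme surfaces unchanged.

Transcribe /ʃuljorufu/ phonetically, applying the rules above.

[ʃuːljoːruvu]

/ʃ/ (word-initial) is in the target of rule 2 but the environment (between two vowels) is not met → [ʃ].
/u/ meets the environment for rule 3 (before a voiced consonant) → [uː].
/o/ (between /j/ and /r/): before a voiced consonant, so rule 3 applies → [oː].
/u/ (between /r/ and /f/) is in the target of rule 3 but the environment (before a voiced consonant) is not met → [u].
/f/ meets the environment for rule 2 (between two vowels) → [v].
/u/ (word-final): rule 3 targets it, but not before a voiced consonant → unchanged [u].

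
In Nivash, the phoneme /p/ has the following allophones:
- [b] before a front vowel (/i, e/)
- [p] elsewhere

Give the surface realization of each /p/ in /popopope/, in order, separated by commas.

[p], [p], [p], [b]

Occurrence 1 (position 1): no conditioning environment matches → elsewhere allophone [p].
Occurrence 2 (position 3): no conditioning environment matches → elsewhere allophone [p].
Occurrence 3 (position 5): no conditioning environment matches → elsewhere allophone [p].
Occurrence 4 (position 7): before a front vowel (/i, e/) → [b].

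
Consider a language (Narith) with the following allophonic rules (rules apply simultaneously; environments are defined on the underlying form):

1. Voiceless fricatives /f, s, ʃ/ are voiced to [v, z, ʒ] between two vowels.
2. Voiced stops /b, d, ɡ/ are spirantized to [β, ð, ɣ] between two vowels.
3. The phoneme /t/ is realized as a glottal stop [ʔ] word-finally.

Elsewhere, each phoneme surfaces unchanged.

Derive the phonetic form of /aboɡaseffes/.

[aβoɣazeffes]

/b/ (between /a/ and /o/): between two vowels, so rule 2 applies → [β].
/ɡ/ meets the environment for rule 2 (between two vowels) → [ɣ].
/s/ — between /a/ and /e/, between two vowels — surfaces as [z] (rule 1).
/f/ (between /e/ and /f/) fails the environment for rule 1, so it stays [f].
/f/ (between /f/ and /e/) fails the environment for rule 1, so it stays [f].
/s/ (word-final) fails the environment for rule 1, so it stays [s].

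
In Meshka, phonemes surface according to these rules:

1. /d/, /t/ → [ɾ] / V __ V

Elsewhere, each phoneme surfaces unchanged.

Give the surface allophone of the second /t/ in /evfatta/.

/t/ (between /t/ and /a/) is in the target of rule 1 but the environment (between two vowels) is not met → [t].

[t]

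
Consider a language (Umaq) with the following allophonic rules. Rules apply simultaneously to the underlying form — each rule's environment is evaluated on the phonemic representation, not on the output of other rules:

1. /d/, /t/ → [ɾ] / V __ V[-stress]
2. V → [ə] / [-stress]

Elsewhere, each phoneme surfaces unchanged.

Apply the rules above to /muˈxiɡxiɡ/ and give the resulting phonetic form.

[məˈxiɡxəɡ]

/m/ (word-initial) is unaffected → [m].
/u/ — between /m/ and /x/, in an unstressed syllable — surfaces as [ə] (rule 2).
/x/ stays [x].
/i/ — between /x/ and /ɡ/; rule 2 does not apply here → [i].
/ɡ/ — not in any rule's target class → [ɡ].
/x/ (between /ɡ/ and /i/): no rule targets it → [x].
Rule 2 applies to /i/ (between /x/ and /ɡ/: in an unstressed syllable) → [ə].
/ɡ/ (word-final) is unaffected → [ɡ].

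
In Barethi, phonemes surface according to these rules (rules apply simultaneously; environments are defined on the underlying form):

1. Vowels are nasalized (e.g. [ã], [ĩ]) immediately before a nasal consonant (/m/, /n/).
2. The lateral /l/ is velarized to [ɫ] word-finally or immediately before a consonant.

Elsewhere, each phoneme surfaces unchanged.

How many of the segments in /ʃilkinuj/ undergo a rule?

Segments that undergo a rule: /l/ → [ɫ] (rule 2); /i/ → [ĩ] (rule 1).
All other segments surface unchanged.

2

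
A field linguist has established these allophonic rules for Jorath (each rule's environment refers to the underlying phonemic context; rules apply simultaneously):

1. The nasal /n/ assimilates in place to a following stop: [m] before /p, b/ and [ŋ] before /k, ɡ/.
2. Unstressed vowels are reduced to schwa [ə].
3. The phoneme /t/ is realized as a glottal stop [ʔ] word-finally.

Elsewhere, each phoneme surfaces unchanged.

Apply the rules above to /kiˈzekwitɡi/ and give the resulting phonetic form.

[kəˈzekwətɡə]

Rule 2 applies to /i/ (between /k/ and /z/: in an unstressed syllable) → [ə].
/e/ — between /z/ and /k/; rule 2 does not apply here → [e].
/i/ (between /w/ and /t/): in an unstressed syllable, so rule 2 applies → [ə].
/t/ (between /i/ and /ɡ/) is in the target of rule 3 but the environment (word-finally) is not met → [t].
/i/ (word-final) occurs in an unstressed syllable → [ə] by rule 2.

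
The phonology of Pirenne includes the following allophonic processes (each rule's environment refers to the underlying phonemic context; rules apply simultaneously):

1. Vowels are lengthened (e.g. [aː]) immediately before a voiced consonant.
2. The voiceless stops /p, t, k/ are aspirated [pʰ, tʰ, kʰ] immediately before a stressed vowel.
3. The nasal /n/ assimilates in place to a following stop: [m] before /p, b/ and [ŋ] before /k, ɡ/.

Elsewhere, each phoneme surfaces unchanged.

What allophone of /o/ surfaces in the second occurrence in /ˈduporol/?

[oː]

/o/ — between /r/ and /l/, before a voiced consonant — surfaces as [oː] (rule 1).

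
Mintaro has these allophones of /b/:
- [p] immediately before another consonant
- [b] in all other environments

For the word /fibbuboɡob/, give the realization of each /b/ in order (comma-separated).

Occurrence 1 (position 3): immediately before another consonant → [p].
Occurrence 2 (position 4): no conditioning environment matches → elsewhere allophone [b].
Occurrence 3 (position 6): no conditioning environment matches → elsewhere allophone [b].
Occurrence 4 (position 10): no conditioning environment matches → elsewhere allophone [b].

[p], [b], [b], [b]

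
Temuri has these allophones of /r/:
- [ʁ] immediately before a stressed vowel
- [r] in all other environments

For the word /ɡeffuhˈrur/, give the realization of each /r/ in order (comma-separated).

[ʁ], [r]

Occurrence 1 (position 7): immediately before a stressed vowel → [ʁ].
Occurrence 2 (position 9): no conditioning environment matches → elsewhere allophone [r].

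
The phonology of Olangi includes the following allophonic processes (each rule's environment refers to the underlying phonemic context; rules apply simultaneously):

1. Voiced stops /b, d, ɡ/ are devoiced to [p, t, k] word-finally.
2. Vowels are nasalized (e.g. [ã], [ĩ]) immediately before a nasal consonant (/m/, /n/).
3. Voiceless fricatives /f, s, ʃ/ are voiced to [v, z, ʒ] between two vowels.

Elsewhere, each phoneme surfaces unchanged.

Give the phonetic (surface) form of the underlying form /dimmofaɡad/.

[dĩmmovaɡat]

/d/ (word-initial) fails the environment for rule 1, so it stays [d].
/i/ (between /d/ and /m/): before a nasal consonant, so rule 2 applies → [ĩ].
/m/ stays [m].
/m/ (between /m/ and /o/): no rule targets it → [m].
/o/ (between /m/ and /f/) is in the target of rule 2 but the environment (before a nasal consonant) is not met → [o].
/f/ (between /o/ and /a/) occurs between two vowels → [v] by rule 3.
/a/ (between /f/ and /ɡ/) fails the environment for rule 2, so it stays [a].
/ɡ/ (between /a/ and /a/) is in the target of rule 1 but the environment (word-finally) is not met → [ɡ].
/a/ (between /ɡ/ and /d/) is in the target of rule 2 but the environment (before a nasal consonant) is not met → [a].
/d/ (word-final): word-finally, so rule 1 applies → [t].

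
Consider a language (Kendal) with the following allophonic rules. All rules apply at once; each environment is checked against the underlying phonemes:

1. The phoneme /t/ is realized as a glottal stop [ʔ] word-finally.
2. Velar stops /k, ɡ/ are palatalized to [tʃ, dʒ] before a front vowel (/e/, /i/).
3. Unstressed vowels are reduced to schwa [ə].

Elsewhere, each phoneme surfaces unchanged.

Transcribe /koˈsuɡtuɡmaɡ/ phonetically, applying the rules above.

/k/ (word-initial): rule 2 targets it, but not before a front vowel → unchanged [k].
/o/ (between /k/ and /s/) occurs in an unstressed syllable → [ə] by rule 3.
/s/ (between /o/ and /u/) is unaffected → [s].
/u/ (between /s/ and /ɡ/): rule 3 targets it, but not in an unstressed syllable → unchanged [u].
/ɡ/ — between /u/ and /t/; rule 2 does not apply here → [ɡ].
/t/ — between /ɡ/ and /u/; rule 1 does not apply here → [t].
/u/ (between /t/ and /ɡ/) occurs in an unstressed syllable → [ə] by rule 3.
/ɡ/ — between /u/ and /m/; rule 2 does not apply here → [ɡ].
/m/ (between /ɡ/ and /a/): no rule targets it → [m].
/a/ — between /m/ and /ɡ/, in an unstressed syllable — surfaces as [ə] (rule 3).
/ɡ/ (word-final): rule 2 targets it, but not before a front vowel → unchanged [ɡ].

[kəˈsuɡtəɡməɡ]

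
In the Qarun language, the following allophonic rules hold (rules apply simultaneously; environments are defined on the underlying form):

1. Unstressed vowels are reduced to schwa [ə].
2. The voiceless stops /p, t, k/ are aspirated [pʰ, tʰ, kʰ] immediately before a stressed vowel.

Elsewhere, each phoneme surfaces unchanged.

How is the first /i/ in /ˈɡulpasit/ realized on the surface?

/i/ meets the environment for rule 1 (in an unstressed syllable) → [ə].

[ə]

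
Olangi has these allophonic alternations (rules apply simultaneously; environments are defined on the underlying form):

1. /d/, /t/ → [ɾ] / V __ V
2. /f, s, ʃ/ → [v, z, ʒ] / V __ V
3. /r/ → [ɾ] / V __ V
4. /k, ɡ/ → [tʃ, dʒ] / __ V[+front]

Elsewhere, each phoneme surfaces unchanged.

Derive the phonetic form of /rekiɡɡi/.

/r/ — word-initial; rule 3 does not apply here → [r].
/e/ (between /r/ and /k/) is unaffected → [e].
/k/ meets the environment for rule 4 (before a front vowel) → [tʃ].
/i/ (between /k/ and /ɡ/) is unaffected → [i].
/ɡ/ (between /i/ and /ɡ/): rule 4 targets it, but not before a front vowel → unchanged [ɡ].
/ɡ/ (between /ɡ/ and /i/): before a front vowel, so rule 4 applies → [dʒ].
/i/ — not in any rule's target class → [i].

[retʃiɡdʒi]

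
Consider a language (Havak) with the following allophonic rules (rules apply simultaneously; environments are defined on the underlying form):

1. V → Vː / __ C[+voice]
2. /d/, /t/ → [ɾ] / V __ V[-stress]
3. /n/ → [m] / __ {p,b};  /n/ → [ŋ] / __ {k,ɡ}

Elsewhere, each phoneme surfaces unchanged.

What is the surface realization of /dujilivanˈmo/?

/d/ (word-initial) fails the environment for rule 2, so it stays [d].
/u/ (between /d/ and /j/): before a voiced consonant, so rule 1 applies → [uː].
/j/ (between /u/ and /i/) is unaffected → [j].
Rule 1 applies to /i/ (between /j/ and /l/: before a voiced consonant) → [iː].
/l/ (between /i/ and /i/) is unaffected → [l].
/i/ — between /l/ and /v/, before a voiced consonant — surfaces as [iː] (rule 1).
/v/ (between /i/ and /a/): no rule targets it → [v].
Rule 1 applies to /a/ (between /v/ and /n/: before a voiced consonant) → [aː].
/n/ (between /a/ and /m/): rule 3 targets it, but not before a labial or velar stop → unchanged [n].
/m/ (between /n/ and /o/): no rule targets it → [m].
/o/ (word-final): rule 1 targets it, but not before a voiced consonant → unchanged [o].

[duːjiːliːvaːnˈmo]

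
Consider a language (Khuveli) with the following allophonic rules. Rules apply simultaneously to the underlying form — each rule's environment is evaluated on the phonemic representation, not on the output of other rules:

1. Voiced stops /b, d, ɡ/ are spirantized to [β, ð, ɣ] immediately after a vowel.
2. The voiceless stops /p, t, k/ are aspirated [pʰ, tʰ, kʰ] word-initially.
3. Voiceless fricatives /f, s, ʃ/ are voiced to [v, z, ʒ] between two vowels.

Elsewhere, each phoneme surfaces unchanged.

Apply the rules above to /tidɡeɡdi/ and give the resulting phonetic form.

[tʰiðɡeɣdi]

/t/ — word-initial, word-initially — surfaces as [tʰ] (rule 2).
/i/ (between /t/ and /d/) is unaffected → [i].
/d/ — between /i/ and /ɡ/, immediately after a vowel — surfaces as [ð] (rule 1).
/ɡ/ (between /d/ and /e/): rule 1 targets it, but not immediately after a vowel → unchanged [ɡ].
/e/ stays [e].
Rule 1 applies to /ɡ/ (between /e/ and /d/: immediately after a vowel) → [ɣ].
/d/ (between /ɡ/ and /i/): rule 1 targets it, but not immediately after a vowel → unchanged [d].
/i/ stays [i].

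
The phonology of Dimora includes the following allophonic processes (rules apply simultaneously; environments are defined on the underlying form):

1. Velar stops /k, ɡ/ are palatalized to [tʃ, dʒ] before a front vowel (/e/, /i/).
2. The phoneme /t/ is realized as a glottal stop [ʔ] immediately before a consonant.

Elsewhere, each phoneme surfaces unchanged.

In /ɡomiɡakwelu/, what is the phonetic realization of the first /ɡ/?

[ɡ]

/ɡ/ — word-initial; rule 1 does not apply here → [ɡ].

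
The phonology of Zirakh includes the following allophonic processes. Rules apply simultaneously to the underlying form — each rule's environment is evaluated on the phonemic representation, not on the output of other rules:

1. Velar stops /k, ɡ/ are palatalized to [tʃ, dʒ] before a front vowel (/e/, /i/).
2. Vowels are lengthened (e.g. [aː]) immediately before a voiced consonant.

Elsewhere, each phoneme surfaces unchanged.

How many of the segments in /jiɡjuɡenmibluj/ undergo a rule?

Segments that undergo a rule: /i/ → [iː] (rule 2); /u/ → [uː] (rule 2); /ɡ/ → [dʒ] (rule 1); /e/ → [eː] (rule 2); /i/ → [iː] (rule 2); /u/ → [uː] (rule 2).
All other segments surface unchanged.

6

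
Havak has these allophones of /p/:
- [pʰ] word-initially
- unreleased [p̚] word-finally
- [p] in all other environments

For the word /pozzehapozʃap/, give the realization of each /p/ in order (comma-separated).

[pʰ], [p], [p̚]

Occurrence 1 (position 1): word-initially → [pʰ].
Occurrence 2 (position 8): no conditioning environment matches → elsewhere allophone [p].
Occurrence 3 (position 13): word-finally → [p̚].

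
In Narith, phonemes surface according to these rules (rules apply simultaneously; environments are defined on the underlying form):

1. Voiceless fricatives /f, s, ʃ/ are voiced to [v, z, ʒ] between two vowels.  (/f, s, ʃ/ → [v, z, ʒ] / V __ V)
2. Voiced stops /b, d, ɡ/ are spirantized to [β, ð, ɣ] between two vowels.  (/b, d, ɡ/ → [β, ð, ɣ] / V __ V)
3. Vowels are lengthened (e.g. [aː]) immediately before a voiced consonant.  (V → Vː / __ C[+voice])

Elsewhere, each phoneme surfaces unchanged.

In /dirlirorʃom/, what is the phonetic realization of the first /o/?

[oː]

/o/ (between /r/ and /r/) occurs before a voiced consonant → [oː] by rule 3.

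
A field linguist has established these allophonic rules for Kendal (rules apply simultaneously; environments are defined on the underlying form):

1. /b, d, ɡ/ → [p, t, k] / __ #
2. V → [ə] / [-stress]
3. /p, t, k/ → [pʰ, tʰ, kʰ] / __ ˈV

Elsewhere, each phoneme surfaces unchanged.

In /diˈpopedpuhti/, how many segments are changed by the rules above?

5

Segments that undergo a rule: /i/ → [ə] (rule 2); /p/ → [pʰ] (rule 3); /e/ → [ə] (rule 2); /u/ → [ə] (rule 2); /i/ → [ə] (rule 2).
All other segments surface unchanged.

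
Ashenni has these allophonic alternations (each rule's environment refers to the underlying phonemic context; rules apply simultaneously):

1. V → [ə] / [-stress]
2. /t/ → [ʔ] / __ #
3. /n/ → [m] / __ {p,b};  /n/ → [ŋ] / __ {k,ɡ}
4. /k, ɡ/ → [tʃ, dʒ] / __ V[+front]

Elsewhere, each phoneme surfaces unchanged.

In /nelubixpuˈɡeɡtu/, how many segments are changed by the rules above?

Segments that undergo a rule: /e/ → [ə] (rule 1); /u/ → [ə] (rule 1); /i/ → [ə] (rule 1); /u/ → [ə] (rule 1); /ɡ/ → [dʒ] (rule 4); /u/ → [ə] (rule 1).
All other segments surface unchanged.

6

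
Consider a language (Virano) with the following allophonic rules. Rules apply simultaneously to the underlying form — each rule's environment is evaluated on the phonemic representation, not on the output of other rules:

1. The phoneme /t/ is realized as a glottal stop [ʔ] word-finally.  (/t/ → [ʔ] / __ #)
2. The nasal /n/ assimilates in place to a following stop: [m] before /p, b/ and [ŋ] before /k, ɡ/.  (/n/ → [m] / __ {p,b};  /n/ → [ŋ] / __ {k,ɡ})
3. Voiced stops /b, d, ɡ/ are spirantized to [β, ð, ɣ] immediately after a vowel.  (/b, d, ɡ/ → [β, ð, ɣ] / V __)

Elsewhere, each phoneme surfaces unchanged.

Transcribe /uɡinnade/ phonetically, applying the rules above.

/ɡ/ — between /u/ and /i/, immediately after a vowel — surfaces as [ɣ] (rule 3).
/n/ (between /i/ and /n/) fails the environment for rule 2, so it stays [n].
/n/ (between /n/ and /a/): rule 2 targets it, but not before a labial or velar stop → unchanged [n].
Rule 3 applies to /d/ (between /a/ and /e/: immediately after a vowel) → [ð].

[uɣinnaðe]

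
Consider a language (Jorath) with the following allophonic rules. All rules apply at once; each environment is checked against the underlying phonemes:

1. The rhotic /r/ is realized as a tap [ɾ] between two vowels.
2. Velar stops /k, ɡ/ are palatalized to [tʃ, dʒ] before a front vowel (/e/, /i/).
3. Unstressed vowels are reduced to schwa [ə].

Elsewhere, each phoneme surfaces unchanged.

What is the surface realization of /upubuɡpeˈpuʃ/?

[əpəbəɡpəˈpuʃ]

/u/ meets the environment for rule 3 (in an unstressed syllable) → [ə].
/u/ (between /p/ and /b/) occurs in an unstressed syllable → [ə] by rule 3.
/u/ — between /b/ and /ɡ/, in an unstressed syllable — surfaces as [ə] (rule 3).
/ɡ/ (between /u/ and /p/) is in the target of rule 2 but the environment (before a front vowel) is not met → [ɡ].
/e/ (between /p/ and /p/): in an unstressed syllable, so rule 3 applies → [ə].
/u/ (between /p/ and /ʃ/): rule 3 targets it, but not in an unstressed syllable → unchanged [u].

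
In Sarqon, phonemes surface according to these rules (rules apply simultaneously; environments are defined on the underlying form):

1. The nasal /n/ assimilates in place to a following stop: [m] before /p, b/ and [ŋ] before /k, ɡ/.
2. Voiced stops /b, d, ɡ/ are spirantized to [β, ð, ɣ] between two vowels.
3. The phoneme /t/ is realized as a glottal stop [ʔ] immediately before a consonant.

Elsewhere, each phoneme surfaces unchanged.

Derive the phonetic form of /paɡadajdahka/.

/p/ (word-initial): no rule targets it → [p].
/a/ — not in any rule's target class → [a].
Rule 2 applies to /ɡ/ (between /a/ and /a/: between two vowels) → [ɣ].
/a/ — not in any rule's target class → [a].
/d/ meets the environment for rule 2 (between two vowels) → [ð].
/a/ stays [a].
/j/ — not in any rule's target class → [j].
/d/ (between /j/ and /a/) is in the target of rule 2 but the environment (between two vowels) is not met → [d].
/a/ (between /d/ and /h/) is unaffected → [a].
/h/ (between /a/ and /k/) is unaffected → [h].
/k/ (between /h/ and /a/): no rule targets it → [k].
/a/ — not in any rule's target class → [a].

[paɣaðajdahka]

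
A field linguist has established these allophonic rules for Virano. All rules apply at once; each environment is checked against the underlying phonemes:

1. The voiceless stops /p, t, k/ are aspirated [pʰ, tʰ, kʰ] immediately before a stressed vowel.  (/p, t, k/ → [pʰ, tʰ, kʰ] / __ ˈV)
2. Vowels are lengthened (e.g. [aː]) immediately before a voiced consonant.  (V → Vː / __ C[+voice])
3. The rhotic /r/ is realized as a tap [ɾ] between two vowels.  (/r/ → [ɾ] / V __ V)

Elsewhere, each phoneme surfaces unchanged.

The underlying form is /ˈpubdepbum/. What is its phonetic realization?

/p/ — word-initial, immediately before a stressed vowel — surfaces as [pʰ] (rule 1).
/u/ (between /p/ and /b/) occurs before a voiced consonant → [uː] by rule 2.
/b/ — not in any rule's target class → [b].
/d/ (between /b/ and /e/) is unaffected → [d].
/e/ (between /d/ and /p/): rule 2 targets it, but not before a voiced consonant → unchanged [e].
/p/ (between /e/ and /b/): rule 1 targets it, but not immediately before a stressed vowel → unchanged [p].
/b/ stays [b].
/u/ (between /b/ and /m/) occurs before a voiced consonant → [uː] by rule 2.
/m/ (word-final) is unaffected → [m].

[ˈpʰuːbdepbuːm]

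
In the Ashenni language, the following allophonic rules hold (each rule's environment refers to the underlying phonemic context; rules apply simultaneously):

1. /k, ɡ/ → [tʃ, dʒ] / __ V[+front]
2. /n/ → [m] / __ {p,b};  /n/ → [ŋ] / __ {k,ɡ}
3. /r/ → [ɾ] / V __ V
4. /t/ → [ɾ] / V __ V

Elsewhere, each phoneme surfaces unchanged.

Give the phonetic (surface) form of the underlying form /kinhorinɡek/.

[tʃinhoɾiŋdʒek]

/k/ (word-initial) occurs before a front vowel → [tʃ] by rule 1.
/i/ stays [i].
/n/ (between /i/ and /h/) fails the environment for rule 2, so it stays [n].
/h/ (between /n/ and /o/) is unaffected → [h].
/o/ (between /h/ and /r/): no rule targets it → [o].
/r/ meets the environment for rule 3 (between two vowels) → [ɾ].
/i/ (between /r/ and /n/) is unaffected → [i].
/n/ — between /i/ and /ɡ/, before a labial or velar stop — surfaces as [ŋ] (rule 2).
/ɡ/ (between /n/ and /e/) occurs before a front vowel → [dʒ] by rule 1.
/e/ stays [e].
/k/ (word-final) fails the environment for rule 1, so it stays [k].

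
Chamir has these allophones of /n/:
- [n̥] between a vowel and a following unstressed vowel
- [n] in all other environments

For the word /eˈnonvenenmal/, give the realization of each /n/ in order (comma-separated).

Occurrence 1 (position 2): no conditioning environment matches → elsewhere allophone [n].
Occurrence 2 (position 4): no conditioning environment matches → elsewhere allophone [n].
Occurrence 3 (position 7): between a vowel and a following unstressed vowel → [n̥].
Occurrence 4 (position 9): no conditioning environment matches → elsewhere allophone [n].

[n], [n], [n̥], [n]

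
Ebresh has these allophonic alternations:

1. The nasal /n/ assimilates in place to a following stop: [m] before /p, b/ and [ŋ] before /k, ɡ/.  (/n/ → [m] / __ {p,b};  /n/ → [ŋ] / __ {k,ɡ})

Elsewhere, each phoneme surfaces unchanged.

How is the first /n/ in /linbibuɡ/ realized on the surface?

/n/ — between /i/ and /b/, before a labial or velar stop — surfaces as [m] (rule 1).

[m]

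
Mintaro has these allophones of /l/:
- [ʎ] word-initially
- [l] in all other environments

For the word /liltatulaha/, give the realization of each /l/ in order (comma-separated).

[ʎ], [l], [l]

Occurrence 1 (position 1): word-initially → [ʎ].
Occurrence 2 (position 3): no conditioning environment matches → elsewhere allophone [l].
Occurrence 3 (position 8): no conditioning environment matches → elsewhere allophone [l].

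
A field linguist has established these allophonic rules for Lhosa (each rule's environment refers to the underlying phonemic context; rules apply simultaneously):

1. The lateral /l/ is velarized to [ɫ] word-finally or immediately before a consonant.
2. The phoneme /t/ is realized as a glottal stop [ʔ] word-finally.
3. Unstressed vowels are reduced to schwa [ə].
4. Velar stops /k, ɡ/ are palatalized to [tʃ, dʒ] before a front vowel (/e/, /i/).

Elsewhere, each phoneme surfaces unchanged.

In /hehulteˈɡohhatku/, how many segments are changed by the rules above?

Segments that undergo a rule: /e/ → [ə] (rule 3); /u/ → [ə] (rule 3); /l/ → [ɫ] (rule 1); /e/ → [ə] (rule 3); /a/ → [ə] (rule 3); /u/ → [ə] (rule 3).
All other segments surface unchanged.

6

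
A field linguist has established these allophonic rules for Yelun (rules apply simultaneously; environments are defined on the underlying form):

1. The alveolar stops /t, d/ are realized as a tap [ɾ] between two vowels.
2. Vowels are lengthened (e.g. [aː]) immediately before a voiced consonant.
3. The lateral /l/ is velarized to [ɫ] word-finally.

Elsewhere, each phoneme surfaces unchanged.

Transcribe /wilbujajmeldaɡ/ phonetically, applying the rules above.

/w/ (word-initial) is unaffected → [w].
/i/ meets the environment for rule 2 (before a voiced consonant) → [iː].
/l/ — between /i/ and /b/; rule 3 does not apply here → [l].
/b/ (between /l/ and /u/): no rule targets it → [b].
Rule 2 applies to /u/ (between /b/ and /j/: before a voiced consonant) → [uː].
/j/ stays [j].
/a/ — between /j/ and /j/, before a voiced consonant — surfaces as [aː] (rule 2).
/j/ (between /a/ and /m/) is unaffected → [j].
/m/ — not in any rule's target class → [m].
/e/ (between /m/ and /l/): before a voiced consonant, so rule 2 applies → [eː].
/l/ — between /e/ and /d/; rule 3 does not apply here → [l].
/d/ — between /l/ and /a/; rule 1 does not apply here → [d].
/a/ (between /d/ and /ɡ/) occurs before a voiced consonant → [aː] by rule 2.
/ɡ/ stays [ɡ].

[wiːlbuːjaːjmeːldaːɡ]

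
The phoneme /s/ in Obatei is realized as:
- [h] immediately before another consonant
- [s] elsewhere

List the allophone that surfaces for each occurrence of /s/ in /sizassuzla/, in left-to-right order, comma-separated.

Occurrence 1 (position 1): no conditioning environment matches → elsewhere allophone [s].
Occurrence 2 (position 5): immediately before another consonant → [h].
Occurrence 3 (position 6): no conditioning environment matches → elsewhere allophone [s].

[s], [h], [s]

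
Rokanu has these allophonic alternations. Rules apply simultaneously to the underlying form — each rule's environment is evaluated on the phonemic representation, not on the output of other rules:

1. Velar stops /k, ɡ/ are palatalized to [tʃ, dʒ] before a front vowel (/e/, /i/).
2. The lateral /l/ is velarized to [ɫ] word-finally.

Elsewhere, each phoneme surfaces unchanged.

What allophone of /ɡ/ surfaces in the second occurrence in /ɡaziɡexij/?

/ɡ/ (between /i/ and /e/) occurs before a front vowel → [dʒ] by rule 1.

[dʒ]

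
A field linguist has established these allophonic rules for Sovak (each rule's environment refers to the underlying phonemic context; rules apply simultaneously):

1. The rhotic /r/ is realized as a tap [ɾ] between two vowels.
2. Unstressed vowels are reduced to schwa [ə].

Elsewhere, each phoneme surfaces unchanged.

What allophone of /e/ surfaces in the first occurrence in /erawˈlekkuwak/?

/e/ (word-initial): in an unstressed syllable, so rule 2 applies → [ə].

[ə]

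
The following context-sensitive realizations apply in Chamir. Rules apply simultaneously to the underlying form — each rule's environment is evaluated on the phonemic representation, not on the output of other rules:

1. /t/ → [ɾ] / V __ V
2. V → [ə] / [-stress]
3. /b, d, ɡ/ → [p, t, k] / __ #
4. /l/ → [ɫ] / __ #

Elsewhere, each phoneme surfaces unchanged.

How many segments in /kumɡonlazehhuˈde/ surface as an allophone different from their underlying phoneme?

Segments that undergo a rule: /u/ → [ə] (rule 2); /o/ → [ə] (rule 2); /a/ → [ə] (rule 2); /e/ → [ə] (rule 2); /u/ → [ə] (rule 2).
All other segments surface unchanged.

5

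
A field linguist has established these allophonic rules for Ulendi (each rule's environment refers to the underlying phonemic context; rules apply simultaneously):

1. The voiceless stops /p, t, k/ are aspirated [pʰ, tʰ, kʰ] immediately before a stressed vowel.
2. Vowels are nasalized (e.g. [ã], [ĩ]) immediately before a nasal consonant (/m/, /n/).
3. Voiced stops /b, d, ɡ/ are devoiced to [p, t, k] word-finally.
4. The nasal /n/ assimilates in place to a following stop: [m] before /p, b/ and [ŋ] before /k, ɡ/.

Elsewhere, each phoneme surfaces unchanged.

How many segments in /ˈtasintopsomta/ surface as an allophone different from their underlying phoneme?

Segments that undergo a rule: /t/ → [tʰ] (rule 1); /i/ → [ĩ] (rule 2); /o/ → [õ] (rule 2).
All other segments surface unchanged.

3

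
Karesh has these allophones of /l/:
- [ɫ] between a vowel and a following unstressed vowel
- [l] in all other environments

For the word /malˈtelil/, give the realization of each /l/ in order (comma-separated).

Occurrence 1 (position 3): no conditioning environment matches → elsewhere allophone [l].
Occurrence 2 (position 6): between a vowel and a following unstressed vowel → [ɫ].
Occurrence 3 (position 8): no conditioning environment matches → elsewhere allophone [l].

[l], [ɫ], [l]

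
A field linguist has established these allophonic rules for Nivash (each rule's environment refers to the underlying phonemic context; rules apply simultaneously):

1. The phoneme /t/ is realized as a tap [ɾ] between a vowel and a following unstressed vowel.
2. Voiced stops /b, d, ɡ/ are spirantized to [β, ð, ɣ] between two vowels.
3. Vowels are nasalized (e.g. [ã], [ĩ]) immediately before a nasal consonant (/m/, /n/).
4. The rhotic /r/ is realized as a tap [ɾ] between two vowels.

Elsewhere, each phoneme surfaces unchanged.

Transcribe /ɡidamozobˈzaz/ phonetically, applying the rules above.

[ɡiðãmozobˈzaz]

/ɡ/ (word-initial) is in the target of rule 2 but the environment (between two vowels) is not met → [ɡ].
/i/ (between /ɡ/ and /d/) fails the environment for rule 3, so it stays [i].
Rule 2 applies to /d/ (between /i/ and /a/: between two vowels) → [ð].
/a/ (between /d/ and /m/) occurs before a nasal consonant → [ã] by rule 3.
/m/ (between /a/ and /o/): no rule targets it → [m].
/o/ (between /m/ and /z/) fails the environment for rule 3, so it stays [o].
/z/ stays [z].
/o/ (between /z/ and /b/) fails the environment for rule 3, so it stays [o].
/b/ (between /o/ and /z/) is in the target of rule 2 but the environment (between two vowels) is not met → [b].
/z/ (between /b/ and /a/) is unaffected → [z].
/a/ (between /z/ and /z/) is in the target of rule 3 but the environment (before a nasal consonant) is not met → [a].
/z/ — not in any rule's target class → [z].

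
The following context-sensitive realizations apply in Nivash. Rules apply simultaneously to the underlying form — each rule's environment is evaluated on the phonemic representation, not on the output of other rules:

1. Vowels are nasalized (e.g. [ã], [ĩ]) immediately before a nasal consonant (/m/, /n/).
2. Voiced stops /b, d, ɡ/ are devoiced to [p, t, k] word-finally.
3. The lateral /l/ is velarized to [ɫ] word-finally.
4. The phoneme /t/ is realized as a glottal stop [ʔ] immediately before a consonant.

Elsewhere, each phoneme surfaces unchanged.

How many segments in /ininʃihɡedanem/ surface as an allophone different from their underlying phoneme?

Segments that undergo a rule: /i/ → [ĩ] (rule 1); /i/ → [ĩ] (rule 1); /a/ → [ã] (rule 1); /e/ → [ẽ] (rule 1).
All other segments surface unchanged.

4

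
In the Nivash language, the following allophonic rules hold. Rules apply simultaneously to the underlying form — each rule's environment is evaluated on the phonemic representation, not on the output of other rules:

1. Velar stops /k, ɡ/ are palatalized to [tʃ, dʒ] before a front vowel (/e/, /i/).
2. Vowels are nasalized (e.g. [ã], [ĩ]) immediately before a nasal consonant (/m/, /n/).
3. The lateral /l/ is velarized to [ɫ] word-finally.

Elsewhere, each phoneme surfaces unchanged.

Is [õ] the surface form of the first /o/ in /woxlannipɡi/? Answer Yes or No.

No

/o/ (between /w/ and /x/) is in the target of rule 2 but the environment (before a nasal consonant) is not met → [o].
The actual realization is [o], not [õ].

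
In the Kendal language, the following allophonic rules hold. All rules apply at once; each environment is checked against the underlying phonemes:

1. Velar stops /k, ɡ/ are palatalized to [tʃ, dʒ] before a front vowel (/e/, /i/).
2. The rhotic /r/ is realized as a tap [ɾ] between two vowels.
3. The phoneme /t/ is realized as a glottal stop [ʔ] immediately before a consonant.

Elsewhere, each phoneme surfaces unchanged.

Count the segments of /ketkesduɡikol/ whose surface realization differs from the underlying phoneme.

4

Segments that undergo a rule: /k/ → [tʃ] (rule 1); /t/ → [ʔ] (rule 3); /k/ → [tʃ] (rule 1); /ɡ/ → [dʒ] (rule 1).
All other segments surface unchanged.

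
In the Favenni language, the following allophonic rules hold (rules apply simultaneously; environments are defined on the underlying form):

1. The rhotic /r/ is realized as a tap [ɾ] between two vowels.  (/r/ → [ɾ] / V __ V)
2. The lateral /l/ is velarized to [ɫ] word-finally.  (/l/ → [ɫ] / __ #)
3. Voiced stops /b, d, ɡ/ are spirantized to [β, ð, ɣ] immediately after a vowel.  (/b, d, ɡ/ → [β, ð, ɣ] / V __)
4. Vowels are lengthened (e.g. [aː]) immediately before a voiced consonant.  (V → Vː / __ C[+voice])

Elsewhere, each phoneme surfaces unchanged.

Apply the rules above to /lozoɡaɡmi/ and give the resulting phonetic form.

[loːzoːɣaːɣmi]

/l/ — word-initial; rule 2 does not apply here → [l].
/o/ meets the environment for rule 4 (before a voiced consonant) → [oː].
/z/ (between /o/ and /o/): no rule targets it → [z].
/o/ meets the environment for rule 4 (before a voiced consonant) → [oː].
/ɡ/ (between /o/ and /a/): immediately after a vowel, so rule 3 applies → [ɣ].
/a/ — between /ɡ/ and /ɡ/, before a voiced consonant — surfaces as [aː] (rule 4).
/ɡ/ (between /a/ and /m/) occurs immediately after a vowel → [ɣ] by rule 3.
/m/ (between /ɡ/ and /i/): no rule targets it → [m].
/i/ (word-final): rule 4 targets it, but not before a voiced consonant → unchanged [i].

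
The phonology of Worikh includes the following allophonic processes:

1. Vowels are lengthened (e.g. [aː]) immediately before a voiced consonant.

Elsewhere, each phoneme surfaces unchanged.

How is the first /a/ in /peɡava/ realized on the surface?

/a/ (between /ɡ/ and /v/): before a voiced consonant, so rule 1 applies → [aː].

[aː]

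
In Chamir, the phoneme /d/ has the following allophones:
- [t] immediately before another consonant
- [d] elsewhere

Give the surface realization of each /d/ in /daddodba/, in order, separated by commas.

[d], [t], [d], [t]

Occurrence 1 (position 1): no conditioning environment matches → elsewhere allophone [d].
Occurrence 2 (position 3): immediately before another consonant → [t].
Occurrence 3 (position 4): no conditioning environment matches → elsewhere allophone [d].
Occurrence 4 (position 6): immediately before another consonant → [t].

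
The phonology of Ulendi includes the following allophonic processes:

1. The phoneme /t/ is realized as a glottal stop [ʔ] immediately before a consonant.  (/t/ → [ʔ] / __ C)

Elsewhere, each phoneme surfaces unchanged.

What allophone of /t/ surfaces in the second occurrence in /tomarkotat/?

[t]

/t/ (between /o/ and /a/) fails the environment for rule 1, so it stays [t].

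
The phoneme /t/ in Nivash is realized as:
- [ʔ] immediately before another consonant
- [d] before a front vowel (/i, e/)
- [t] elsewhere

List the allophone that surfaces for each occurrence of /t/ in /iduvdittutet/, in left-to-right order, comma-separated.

[ʔ], [t], [d], [t]

Occurrence 1 (position 7): immediately before another consonant → [ʔ].
Occurrence 2 (position 8): no conditioning environment matches → elsewhere allophone [t].
Occurrence 3 (position 10): before a front vowel (/i, e/) → [d].
Occurrence 4 (position 12): no conditioning environment matches → elsewhere allophone [t].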